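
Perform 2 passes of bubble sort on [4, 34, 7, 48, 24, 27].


Initial: [4, 34, 7, 48, 24, 27]
Pass 1: [4, 7, 34, 24, 27, 48] (3 swaps)
Pass 2: [4, 7, 24, 27, 34, 48] (2 swaps)

After 2 passes: [4, 7, 24, 27, 34, 48]


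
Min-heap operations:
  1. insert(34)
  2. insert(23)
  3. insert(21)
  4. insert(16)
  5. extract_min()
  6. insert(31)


insert(34) -> [34]
insert(23) -> [23, 34]
insert(21) -> [21, 34, 23]
insert(16) -> [16, 21, 23, 34]
extract_min()->16, [21, 34, 23]
insert(31) -> [21, 31, 23, 34]

Final heap: [21, 31, 23, 34]


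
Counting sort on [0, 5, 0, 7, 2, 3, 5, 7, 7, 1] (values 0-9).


Input: [0, 5, 0, 7, 2, 3, 5, 7, 7, 1]
Counts: [2, 1, 1, 1, 0, 2, 0, 3, 0, 0]

Sorted: [0, 0, 1, 2, 3, 5, 5, 7, 7, 7]


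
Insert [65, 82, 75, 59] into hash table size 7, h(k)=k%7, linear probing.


Insert 65: h=2 -> slot 2
Insert 82: h=5 -> slot 5
Insert 75: h=5, 1 probes -> slot 6
Insert 59: h=3 -> slot 3

Table: [None, None, 65, 59, None, 82, 75]


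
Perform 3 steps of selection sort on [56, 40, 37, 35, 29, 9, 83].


Initial: [56, 40, 37, 35, 29, 9, 83]
Step 1: min=9 at 5
  Swap: [9, 40, 37, 35, 29, 56, 83]
Step 2: min=29 at 4
  Swap: [9, 29, 37, 35, 40, 56, 83]
Step 3: min=35 at 3
  Swap: [9, 29, 35, 37, 40, 56, 83]

After 3 steps: [9, 29, 35, 37, 40, 56, 83]


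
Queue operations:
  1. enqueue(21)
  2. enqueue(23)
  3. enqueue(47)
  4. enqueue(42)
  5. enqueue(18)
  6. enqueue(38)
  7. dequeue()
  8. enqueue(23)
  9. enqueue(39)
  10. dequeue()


enqueue(21) -> [21]
enqueue(23) -> [21, 23]
enqueue(47) -> [21, 23, 47]
enqueue(42) -> [21, 23, 47, 42]
enqueue(18) -> [21, 23, 47, 42, 18]
enqueue(38) -> [21, 23, 47, 42, 18, 38]
dequeue()->21, [23, 47, 42, 18, 38]
enqueue(23) -> [23, 47, 42, 18, 38, 23]
enqueue(39) -> [23, 47, 42, 18, 38, 23, 39]
dequeue()->23, [47, 42, 18, 38, 23, 39]

Final queue: [47, 42, 18, 38, 23, 39]


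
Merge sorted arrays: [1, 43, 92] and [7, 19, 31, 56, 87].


Take 1 from A
Take 7 from B
Take 19 from B
Take 31 from B
Take 43 from A
Take 56 from B
Take 87 from B

Merged: [1, 7, 19, 31, 43, 56, 87, 92]


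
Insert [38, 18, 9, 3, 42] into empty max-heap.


Insert 38: [38]
Insert 18: [38, 18]
Insert 9: [38, 18, 9]
Insert 3: [38, 18, 9, 3]
Insert 42: [42, 38, 9, 3, 18]

Final heap: [42, 38, 9, 3, 18]


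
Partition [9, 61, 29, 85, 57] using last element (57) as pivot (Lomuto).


Pivot: 57
  9 <= 57: advance i (no swap)
  29 <= 57: swap -> [9, 29, 61, 85, 57]
Place pivot at 2: [9, 29, 57, 85, 61]

Partitioned: [9, 29, 57, 85, 61]


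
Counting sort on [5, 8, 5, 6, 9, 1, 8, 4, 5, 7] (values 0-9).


Input: [5, 8, 5, 6, 9, 1, 8, 4, 5, 7]
Counts: [0, 1, 0, 0, 1, 3, 1, 1, 2, 1]

Sorted: [1, 4, 5, 5, 5, 6, 7, 8, 8, 9]


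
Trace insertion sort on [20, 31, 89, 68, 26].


Initial: [20, 31, 89, 68, 26]
Insert 31: [20, 31, 89, 68, 26]
Insert 89: [20, 31, 89, 68, 26]
Insert 68: [20, 31, 68, 89, 26]
Insert 26: [20, 26, 31, 68, 89]

Sorted: [20, 26, 31, 68, 89]


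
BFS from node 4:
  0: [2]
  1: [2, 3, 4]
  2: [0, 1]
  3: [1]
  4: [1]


Visit 4, enqueue [1]
Visit 1, enqueue [2, 3]
Visit 2, enqueue [0]
Visit 3, enqueue []
Visit 0, enqueue []

BFS order: [4, 1, 2, 3, 0]


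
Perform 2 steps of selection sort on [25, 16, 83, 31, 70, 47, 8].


Initial: [25, 16, 83, 31, 70, 47, 8]
Step 1: min=8 at 6
  Swap: [8, 16, 83, 31, 70, 47, 25]
Step 2: min=16 at 1
  Swap: [8, 16, 83, 31, 70, 47, 25]

After 2 steps: [8, 16, 83, 31, 70, 47, 25]


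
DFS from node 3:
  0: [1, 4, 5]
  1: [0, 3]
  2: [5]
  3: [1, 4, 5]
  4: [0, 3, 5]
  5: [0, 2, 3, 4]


Visit 3, push [5, 4, 1]
Visit 1, push [0]
Visit 0, push [5, 4]
Visit 4, push [5]
Visit 5, push [2]
Visit 2, push []

DFS order: [3, 1, 0, 4, 5, 2]


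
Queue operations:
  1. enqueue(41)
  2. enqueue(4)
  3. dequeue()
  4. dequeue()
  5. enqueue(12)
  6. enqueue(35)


enqueue(41) -> [41]
enqueue(4) -> [41, 4]
dequeue()->41, [4]
dequeue()->4, []
enqueue(12) -> [12]
enqueue(35) -> [12, 35]

Final queue: [12, 35]


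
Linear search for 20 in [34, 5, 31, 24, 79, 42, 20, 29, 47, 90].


i=0: 34!=20
i=1: 5!=20
i=2: 31!=20
i=3: 24!=20
i=4: 79!=20
i=5: 42!=20
i=6: 20==20 found!

Found at 6, 7 comps


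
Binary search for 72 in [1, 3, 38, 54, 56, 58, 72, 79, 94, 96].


Step 1: lo=0, hi=9, mid=4, val=56
Step 2: lo=5, hi=9, mid=7, val=79
Step 3: lo=5, hi=6, mid=5, val=58
Step 4: lo=6, hi=6, mid=6, val=72

Found at index 6


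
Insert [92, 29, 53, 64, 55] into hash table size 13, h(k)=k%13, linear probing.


Insert 92: h=1 -> slot 1
Insert 29: h=3 -> slot 3
Insert 53: h=1, 1 probes -> slot 2
Insert 64: h=12 -> slot 12
Insert 55: h=3, 1 probes -> slot 4

Table: [None, 92, 53, 29, 55, None, None, None, None, None, None, None, 64]


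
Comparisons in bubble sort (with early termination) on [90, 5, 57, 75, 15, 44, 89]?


Algorithm: bubble sort (with early termination)
Input: [90, 5, 57, 75, 15, 44, 89]
Sorted: [5, 15, 44, 57, 75, 89, 90]

18


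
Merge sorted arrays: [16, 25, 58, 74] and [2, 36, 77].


Take 2 from B
Take 16 from A
Take 25 from A
Take 36 from B
Take 58 from A
Take 74 from A

Merged: [2, 16, 25, 36, 58, 74, 77]


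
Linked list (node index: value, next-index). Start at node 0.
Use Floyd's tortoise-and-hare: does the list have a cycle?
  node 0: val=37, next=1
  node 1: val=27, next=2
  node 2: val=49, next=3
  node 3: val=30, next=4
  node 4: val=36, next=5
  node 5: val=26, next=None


Floyd's tortoise (slow, +1) and hare (fast, +2):
  init: slow=0, fast=0
  step 1: slow=1, fast=2
  step 2: slow=2, fast=4
  step 3: fast 4->5->None, no cycle

Cycle: no


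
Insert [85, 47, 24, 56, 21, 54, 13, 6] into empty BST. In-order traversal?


Insert 85: root
Insert 47: L from 85
Insert 24: L from 85 -> L from 47
Insert 56: L from 85 -> R from 47
Insert 21: L from 85 -> L from 47 -> L from 24
Insert 54: L from 85 -> R from 47 -> L from 56
Insert 13: L from 85 -> L from 47 -> L from 24 -> L from 21
Insert 6: L from 85 -> L from 47 -> L from 24 -> L from 21 -> L from 13

In-order: [6, 13, 21, 24, 47, 54, 56, 85]


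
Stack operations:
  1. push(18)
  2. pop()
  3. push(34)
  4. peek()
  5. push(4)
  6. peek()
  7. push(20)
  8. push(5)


push(18) -> [18]
pop()->18, []
push(34) -> [34]
peek()->34
push(4) -> [34, 4]
peek()->4
push(20) -> [34, 4, 20]
push(5) -> [34, 4, 20, 5]

Final stack: [34, 4, 20, 5]


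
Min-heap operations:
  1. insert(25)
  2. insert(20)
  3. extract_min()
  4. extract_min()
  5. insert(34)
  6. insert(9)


insert(25) -> [25]
insert(20) -> [20, 25]
extract_min()->20, [25]
extract_min()->25, []
insert(34) -> [34]
insert(9) -> [9, 34]

Final heap: [9, 34]


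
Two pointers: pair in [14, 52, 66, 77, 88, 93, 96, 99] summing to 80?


lo=0(14)+hi=7(99)=113
lo=0(14)+hi=6(96)=110
lo=0(14)+hi=5(93)=107
lo=0(14)+hi=4(88)=102
lo=0(14)+hi=3(77)=91
lo=0(14)+hi=2(66)=80

Yes: 14+66=80


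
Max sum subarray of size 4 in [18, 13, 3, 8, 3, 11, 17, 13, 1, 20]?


[0:4]: 42
[1:5]: 27
[2:6]: 25
[3:7]: 39
[4:8]: 44
[5:9]: 42
[6:10]: 51

Max: 51 at [6:10]


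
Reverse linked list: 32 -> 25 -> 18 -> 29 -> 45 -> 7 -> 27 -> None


Step 1: curr=32, set curr.next=prev(None) | reversed so far: 32
Step 2: curr=25, set curr.next=prev(32) | reversed so far: 25 -> 32
Step 3: curr=18, set curr.next=prev(25) | reversed so far: 18 -> 25 -> 32
Step 4: curr=29, set curr.next=prev(18) | reversed so far: 29 -> 18 -> 25 -> 32
Step 5: curr=45, set curr.next=prev(29) | reversed so far: 45 -> 29 -> 18 -> 25 -> 32
Step 6: curr=7, set curr.next=prev(45) | reversed so far: 7 -> 45 -> 29 -> 18 -> 25 -> 32
Step 7: curr=27, set curr.next=prev(7) | reversed so far: 27 -> 7 -> 45 -> 29 -> 18 -> 25 -> 32

27 -> 7 -> 45 -> 29 -> 18 -> 25 -> 32 -> None


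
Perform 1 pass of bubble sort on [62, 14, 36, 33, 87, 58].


Initial: [62, 14, 36, 33, 87, 58]
Pass 1: [14, 36, 33, 62, 58, 87] (4 swaps)

After 1 pass: [14, 36, 33, 62, 58, 87]


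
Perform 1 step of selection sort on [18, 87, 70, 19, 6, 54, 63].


Initial: [18, 87, 70, 19, 6, 54, 63]
Step 1: min=6 at 4
  Swap: [6, 87, 70, 19, 18, 54, 63]

After 1 step: [6, 87, 70, 19, 18, 54, 63]


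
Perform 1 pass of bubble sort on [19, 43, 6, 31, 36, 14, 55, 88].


Initial: [19, 43, 6, 31, 36, 14, 55, 88]
Pass 1: [19, 6, 31, 36, 14, 43, 55, 88] (4 swaps)

After 1 pass: [19, 6, 31, 36, 14, 43, 55, 88]


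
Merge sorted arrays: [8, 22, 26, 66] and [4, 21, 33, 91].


Take 4 from B
Take 8 from A
Take 21 from B
Take 22 from A
Take 26 from A
Take 33 from B
Take 66 from A

Merged: [4, 8, 21, 22, 26, 33, 66, 91]


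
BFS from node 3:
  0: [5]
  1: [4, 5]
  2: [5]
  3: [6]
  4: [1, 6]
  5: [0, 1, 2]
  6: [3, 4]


Visit 3, enqueue [6]
Visit 6, enqueue [4]
Visit 4, enqueue [1]
Visit 1, enqueue [5]
Visit 5, enqueue [0, 2]
Visit 0, enqueue []
Visit 2, enqueue []

BFS order: [3, 6, 4, 1, 5, 0, 2]


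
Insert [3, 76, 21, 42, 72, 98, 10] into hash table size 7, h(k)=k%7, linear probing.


Insert 3: h=3 -> slot 3
Insert 76: h=6 -> slot 6
Insert 21: h=0 -> slot 0
Insert 42: h=0, 1 probes -> slot 1
Insert 72: h=2 -> slot 2
Insert 98: h=0, 4 probes -> slot 4
Insert 10: h=3, 2 probes -> slot 5

Table: [21, 42, 72, 3, 98, 10, 76]


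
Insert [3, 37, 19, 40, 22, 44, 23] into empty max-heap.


Insert 3: [3]
Insert 37: [37, 3]
Insert 19: [37, 3, 19]
Insert 40: [40, 37, 19, 3]
Insert 22: [40, 37, 19, 3, 22]
Insert 44: [44, 37, 40, 3, 22, 19]
Insert 23: [44, 37, 40, 3, 22, 19, 23]

Final heap: [44, 37, 40, 3, 22, 19, 23]


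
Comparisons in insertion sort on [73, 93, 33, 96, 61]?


Algorithm: insertion sort
Input: [73, 93, 33, 96, 61]
Sorted: [33, 61, 73, 93, 96]

8


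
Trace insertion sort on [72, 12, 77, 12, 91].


Initial: [72, 12, 77, 12, 91]
Insert 12: [12, 72, 77, 12, 91]
Insert 77: [12, 72, 77, 12, 91]
Insert 12: [12, 12, 72, 77, 91]
Insert 91: [12, 12, 72, 77, 91]

Sorted: [12, 12, 72, 77, 91]


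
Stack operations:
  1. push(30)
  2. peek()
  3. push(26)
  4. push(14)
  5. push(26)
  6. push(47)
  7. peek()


push(30) -> [30]
peek()->30
push(26) -> [30, 26]
push(14) -> [30, 26, 14]
push(26) -> [30, 26, 14, 26]
push(47) -> [30, 26, 14, 26, 47]
peek()->47

Final stack: [30, 26, 14, 26, 47]


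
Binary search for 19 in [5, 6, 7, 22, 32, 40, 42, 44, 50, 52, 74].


Step 1: lo=0, hi=10, mid=5, val=40
Step 2: lo=0, hi=4, mid=2, val=7
Step 3: lo=3, hi=4, mid=3, val=22

Not found


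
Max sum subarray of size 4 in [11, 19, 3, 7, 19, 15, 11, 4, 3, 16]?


[0:4]: 40
[1:5]: 48
[2:6]: 44
[3:7]: 52
[4:8]: 49
[5:9]: 33
[6:10]: 34

Max: 52 at [3:7]


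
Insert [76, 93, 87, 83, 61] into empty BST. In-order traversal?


Insert 76: root
Insert 93: R from 76
Insert 87: R from 76 -> L from 93
Insert 83: R from 76 -> L from 93 -> L from 87
Insert 61: L from 76

In-order: [61, 76, 83, 87, 93]


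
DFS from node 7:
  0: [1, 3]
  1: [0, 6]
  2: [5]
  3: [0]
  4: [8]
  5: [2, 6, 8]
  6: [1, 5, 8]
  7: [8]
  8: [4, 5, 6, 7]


Visit 7, push [8]
Visit 8, push [6, 5, 4]
Visit 4, push []
Visit 5, push [6, 2]
Visit 2, push []
Visit 6, push [1]
Visit 1, push [0]
Visit 0, push [3]
Visit 3, push []

DFS order: [7, 8, 4, 5, 2, 6, 1, 0, 3]


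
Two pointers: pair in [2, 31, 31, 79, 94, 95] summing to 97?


lo=0(2)+hi=5(95)=97

Yes: 2+95=97


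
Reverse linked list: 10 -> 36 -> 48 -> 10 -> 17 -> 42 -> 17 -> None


Step 1: curr=10, set curr.next=prev(None) | reversed so far: 10
Step 2: curr=36, set curr.next=prev(10) | reversed so far: 36 -> 10
Step 3: curr=48, set curr.next=prev(36) | reversed so far: 48 -> 36 -> 10
Step 4: curr=10, set curr.next=prev(48) | reversed so far: 10 -> 48 -> 36 -> 10
Step 5: curr=17, set curr.next=prev(10) | reversed so far: 17 -> 10 -> 48 -> 36 -> 10
Step 6: curr=42, set curr.next=prev(17) | reversed so far: 42 -> 17 -> 10 -> 48 -> 36 -> 10
Step 7: curr=17, set curr.next=prev(42) | reversed so far: 17 -> 42 -> 17 -> 10 -> 48 -> 36 -> 10

17 -> 42 -> 17 -> 10 -> 48 -> 36 -> 10 -> None


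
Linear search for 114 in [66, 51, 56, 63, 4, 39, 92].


i=0: 66!=114
i=1: 51!=114
i=2: 56!=114
i=3: 63!=114
i=4: 4!=114
i=5: 39!=114
i=6: 92!=114

Not found, 7 comps


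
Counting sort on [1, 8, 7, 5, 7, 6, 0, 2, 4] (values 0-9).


Input: [1, 8, 7, 5, 7, 6, 0, 2, 4]
Counts: [1, 1, 1, 0, 1, 1, 1, 2, 1, 0]

Sorted: [0, 1, 2, 4, 5, 6, 7, 7, 8]


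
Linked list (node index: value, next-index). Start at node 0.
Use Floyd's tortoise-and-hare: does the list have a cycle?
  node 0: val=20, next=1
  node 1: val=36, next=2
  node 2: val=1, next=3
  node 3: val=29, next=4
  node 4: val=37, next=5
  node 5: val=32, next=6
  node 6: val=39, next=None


Floyd's tortoise (slow, +1) and hare (fast, +2):
  init: slow=0, fast=0
  step 1: slow=1, fast=2
  step 2: slow=2, fast=4
  step 3: slow=3, fast=6
  step 4: fast -> None, no cycle

Cycle: no


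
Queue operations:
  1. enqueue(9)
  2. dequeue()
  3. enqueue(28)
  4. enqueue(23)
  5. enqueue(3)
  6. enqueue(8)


enqueue(9) -> [9]
dequeue()->9, []
enqueue(28) -> [28]
enqueue(23) -> [28, 23]
enqueue(3) -> [28, 23, 3]
enqueue(8) -> [28, 23, 3, 8]

Final queue: [28, 23, 3, 8]


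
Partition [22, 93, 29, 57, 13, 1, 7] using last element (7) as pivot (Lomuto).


Pivot: 7
  1 <= 7: swap -> [1, 93, 29, 57, 13, 22, 7]
Place pivot at 1: [1, 7, 29, 57, 13, 22, 93]

Partitioned: [1, 7, 29, 57, 13, 22, 93]


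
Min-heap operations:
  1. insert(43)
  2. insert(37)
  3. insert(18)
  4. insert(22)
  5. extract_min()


insert(43) -> [43]
insert(37) -> [37, 43]
insert(18) -> [18, 43, 37]
insert(22) -> [18, 22, 37, 43]
extract_min()->18, [22, 43, 37]

Final heap: [22, 43, 37]


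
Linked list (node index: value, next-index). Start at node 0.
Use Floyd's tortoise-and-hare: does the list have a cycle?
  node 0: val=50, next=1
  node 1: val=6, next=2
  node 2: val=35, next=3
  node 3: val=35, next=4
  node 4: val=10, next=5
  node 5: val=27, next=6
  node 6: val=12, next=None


Floyd's tortoise (slow, +1) and hare (fast, +2):
  init: slow=0, fast=0
  step 1: slow=1, fast=2
  step 2: slow=2, fast=4
  step 3: slow=3, fast=6
  step 4: fast -> None, no cycle

Cycle: no


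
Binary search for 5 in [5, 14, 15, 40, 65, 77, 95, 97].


Step 1: lo=0, hi=7, mid=3, val=40
Step 2: lo=0, hi=2, mid=1, val=14
Step 3: lo=0, hi=0, mid=0, val=5

Found at index 0


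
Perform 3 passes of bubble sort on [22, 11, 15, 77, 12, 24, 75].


Initial: [22, 11, 15, 77, 12, 24, 75]
Pass 1: [11, 15, 22, 12, 24, 75, 77] (5 swaps)
Pass 2: [11, 15, 12, 22, 24, 75, 77] (1 swaps)
Pass 3: [11, 12, 15, 22, 24, 75, 77] (1 swaps)

After 3 passes: [11, 12, 15, 22, 24, 75, 77]


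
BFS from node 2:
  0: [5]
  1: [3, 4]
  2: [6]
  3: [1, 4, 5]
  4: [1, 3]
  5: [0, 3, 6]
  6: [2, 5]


Visit 2, enqueue [6]
Visit 6, enqueue [5]
Visit 5, enqueue [0, 3]
Visit 0, enqueue []
Visit 3, enqueue [1, 4]
Visit 1, enqueue []
Visit 4, enqueue []

BFS order: [2, 6, 5, 0, 3, 1, 4]


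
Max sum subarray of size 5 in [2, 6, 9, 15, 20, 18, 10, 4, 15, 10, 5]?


[0:5]: 52
[1:6]: 68
[2:7]: 72
[3:8]: 67
[4:9]: 67
[5:10]: 57
[6:11]: 44

Max: 72 at [2:7]


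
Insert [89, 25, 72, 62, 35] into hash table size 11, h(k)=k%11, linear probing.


Insert 89: h=1 -> slot 1
Insert 25: h=3 -> slot 3
Insert 72: h=6 -> slot 6
Insert 62: h=7 -> slot 7
Insert 35: h=2 -> slot 2

Table: [None, 89, 35, 25, None, None, 72, 62, None, None, None]


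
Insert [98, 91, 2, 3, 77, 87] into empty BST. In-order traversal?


Insert 98: root
Insert 91: L from 98
Insert 2: L from 98 -> L from 91
Insert 3: L from 98 -> L from 91 -> R from 2
Insert 77: L from 98 -> L from 91 -> R from 2 -> R from 3
Insert 87: L from 98 -> L from 91 -> R from 2 -> R from 3 -> R from 77

In-order: [2, 3, 77, 87, 91, 98]


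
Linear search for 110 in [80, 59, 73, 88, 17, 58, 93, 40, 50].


i=0: 80!=110
i=1: 59!=110
i=2: 73!=110
i=3: 88!=110
i=4: 17!=110
i=5: 58!=110
i=6: 93!=110
i=7: 40!=110
i=8: 50!=110

Not found, 9 comps


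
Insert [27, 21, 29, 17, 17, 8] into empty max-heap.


Insert 27: [27]
Insert 21: [27, 21]
Insert 29: [29, 21, 27]
Insert 17: [29, 21, 27, 17]
Insert 17: [29, 21, 27, 17, 17]
Insert 8: [29, 21, 27, 17, 17, 8]

Final heap: [29, 21, 27, 17, 17, 8]


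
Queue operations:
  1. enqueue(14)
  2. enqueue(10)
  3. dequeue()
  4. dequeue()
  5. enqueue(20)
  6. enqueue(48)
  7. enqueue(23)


enqueue(14) -> [14]
enqueue(10) -> [14, 10]
dequeue()->14, [10]
dequeue()->10, []
enqueue(20) -> [20]
enqueue(48) -> [20, 48]
enqueue(23) -> [20, 48, 23]

Final queue: [20, 48, 23]


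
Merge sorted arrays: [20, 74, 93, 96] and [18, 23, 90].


Take 18 from B
Take 20 from A
Take 23 from B
Take 74 from A
Take 90 from B

Merged: [18, 20, 23, 74, 90, 93, 96]


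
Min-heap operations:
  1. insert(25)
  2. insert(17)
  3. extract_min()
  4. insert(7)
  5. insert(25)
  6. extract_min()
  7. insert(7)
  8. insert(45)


insert(25) -> [25]
insert(17) -> [17, 25]
extract_min()->17, [25]
insert(7) -> [7, 25]
insert(25) -> [7, 25, 25]
extract_min()->7, [25, 25]
insert(7) -> [7, 25, 25]
insert(45) -> [7, 25, 25, 45]

Final heap: [7, 25, 25, 45]


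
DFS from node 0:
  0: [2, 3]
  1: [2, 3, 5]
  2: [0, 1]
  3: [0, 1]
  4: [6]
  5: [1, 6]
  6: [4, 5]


Visit 0, push [3, 2]
Visit 2, push [1]
Visit 1, push [5, 3]
Visit 3, push []
Visit 5, push [6]
Visit 6, push [4]
Visit 4, push []

DFS order: [0, 2, 1, 3, 5, 6, 4]


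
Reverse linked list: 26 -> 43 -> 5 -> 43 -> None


Step 1: curr=26, set curr.next=prev(None) | reversed so far: 26
Step 2: curr=43, set curr.next=prev(26) | reversed so far: 43 -> 26
Step 3: curr=5, set curr.next=prev(43) | reversed so far: 5 -> 43 -> 26
Step 4: curr=43, set curr.next=prev(5) | reversed so far: 43 -> 5 -> 43 -> 26

43 -> 5 -> 43 -> 26 -> None


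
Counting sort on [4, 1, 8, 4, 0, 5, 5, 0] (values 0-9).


Input: [4, 1, 8, 4, 0, 5, 5, 0]
Counts: [2, 1, 0, 0, 2, 2, 0, 0, 1, 0]

Sorted: [0, 0, 1, 4, 4, 5, 5, 8]


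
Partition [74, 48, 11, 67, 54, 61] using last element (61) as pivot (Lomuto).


Pivot: 61
  48 <= 61: swap -> [48, 74, 11, 67, 54, 61]
  11 <= 61: swap -> [48, 11, 74, 67, 54, 61]
  54 <= 61: swap -> [48, 11, 54, 67, 74, 61]
Place pivot at 3: [48, 11, 54, 61, 74, 67]

Partitioned: [48, 11, 54, 61, 74, 67]


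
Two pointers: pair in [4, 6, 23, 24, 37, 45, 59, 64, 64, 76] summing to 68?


lo=0(4)+hi=9(76)=80
lo=0(4)+hi=8(64)=68

Yes: 4+64=68


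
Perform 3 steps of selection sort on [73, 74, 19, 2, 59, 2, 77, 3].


Initial: [73, 74, 19, 2, 59, 2, 77, 3]
Step 1: min=2 at 3
  Swap: [2, 74, 19, 73, 59, 2, 77, 3]
Step 2: min=2 at 5
  Swap: [2, 2, 19, 73, 59, 74, 77, 3]
Step 3: min=3 at 7
  Swap: [2, 2, 3, 73, 59, 74, 77, 19]

After 3 steps: [2, 2, 3, 73, 59, 74, 77, 19]


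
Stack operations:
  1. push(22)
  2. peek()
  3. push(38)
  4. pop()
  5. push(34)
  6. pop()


push(22) -> [22]
peek()->22
push(38) -> [22, 38]
pop()->38, [22]
push(34) -> [22, 34]
pop()->34, [22]

Final stack: [22]


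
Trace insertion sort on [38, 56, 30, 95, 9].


Initial: [38, 56, 30, 95, 9]
Insert 56: [38, 56, 30, 95, 9]
Insert 30: [30, 38, 56, 95, 9]
Insert 95: [30, 38, 56, 95, 9]
Insert 9: [9, 30, 38, 56, 95]

Sorted: [9, 30, 38, 56, 95]


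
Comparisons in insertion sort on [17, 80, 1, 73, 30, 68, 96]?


Algorithm: insertion sort
Input: [17, 80, 1, 73, 30, 68, 96]
Sorted: [1, 17, 30, 68, 73, 80, 96]

12


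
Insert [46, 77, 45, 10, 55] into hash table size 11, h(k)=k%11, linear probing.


Insert 46: h=2 -> slot 2
Insert 77: h=0 -> slot 0
Insert 45: h=1 -> slot 1
Insert 10: h=10 -> slot 10
Insert 55: h=0, 3 probes -> slot 3

Table: [77, 45, 46, 55, None, None, None, None, None, None, 10]


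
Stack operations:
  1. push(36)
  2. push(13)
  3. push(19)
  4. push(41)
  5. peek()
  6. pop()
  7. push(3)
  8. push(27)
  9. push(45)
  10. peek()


push(36) -> [36]
push(13) -> [36, 13]
push(19) -> [36, 13, 19]
push(41) -> [36, 13, 19, 41]
peek()->41
pop()->41, [36, 13, 19]
push(3) -> [36, 13, 19, 3]
push(27) -> [36, 13, 19, 3, 27]
push(45) -> [36, 13, 19, 3, 27, 45]
peek()->45

Final stack: [36, 13, 19, 3, 27, 45]


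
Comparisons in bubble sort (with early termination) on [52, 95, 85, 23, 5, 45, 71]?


Algorithm: bubble sort (with early termination)
Input: [52, 95, 85, 23, 5, 45, 71]
Sorted: [5, 23, 45, 52, 71, 85, 95]

20


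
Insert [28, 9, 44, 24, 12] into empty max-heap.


Insert 28: [28]
Insert 9: [28, 9]
Insert 44: [44, 9, 28]
Insert 24: [44, 24, 28, 9]
Insert 12: [44, 24, 28, 9, 12]

Final heap: [44, 24, 28, 9, 12]


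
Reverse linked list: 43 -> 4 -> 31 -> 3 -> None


Step 1: curr=43, set curr.next=prev(None) | reversed so far: 43
Step 2: curr=4, set curr.next=prev(43) | reversed so far: 4 -> 43
Step 3: curr=31, set curr.next=prev(4) | reversed so far: 31 -> 4 -> 43
Step 4: curr=3, set curr.next=prev(31) | reversed so far: 3 -> 31 -> 4 -> 43

3 -> 31 -> 4 -> 43 -> None


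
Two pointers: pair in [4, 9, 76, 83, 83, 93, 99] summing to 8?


lo=0(4)+hi=6(99)=103
lo=0(4)+hi=5(93)=97
lo=0(4)+hi=4(83)=87
lo=0(4)+hi=3(83)=87
lo=0(4)+hi=2(76)=80
lo=0(4)+hi=1(9)=13

No pair found


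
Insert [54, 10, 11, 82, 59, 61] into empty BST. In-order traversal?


Insert 54: root
Insert 10: L from 54
Insert 11: L from 54 -> R from 10
Insert 82: R from 54
Insert 59: R from 54 -> L from 82
Insert 61: R from 54 -> L from 82 -> R from 59

In-order: [10, 11, 54, 59, 61, 82]


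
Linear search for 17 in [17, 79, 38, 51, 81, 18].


i=0: 17==17 found!

Found at 0, 1 comps


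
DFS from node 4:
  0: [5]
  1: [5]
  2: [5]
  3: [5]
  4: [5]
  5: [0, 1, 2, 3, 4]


Visit 4, push [5]
Visit 5, push [3, 2, 1, 0]
Visit 0, push []
Visit 1, push []
Visit 2, push []
Visit 3, push []

DFS order: [4, 5, 0, 1, 2, 3]


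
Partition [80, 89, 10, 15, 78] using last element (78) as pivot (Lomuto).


Pivot: 78
  10 <= 78: swap -> [10, 89, 80, 15, 78]
  15 <= 78: swap -> [10, 15, 80, 89, 78]
Place pivot at 2: [10, 15, 78, 89, 80]

Partitioned: [10, 15, 78, 89, 80]


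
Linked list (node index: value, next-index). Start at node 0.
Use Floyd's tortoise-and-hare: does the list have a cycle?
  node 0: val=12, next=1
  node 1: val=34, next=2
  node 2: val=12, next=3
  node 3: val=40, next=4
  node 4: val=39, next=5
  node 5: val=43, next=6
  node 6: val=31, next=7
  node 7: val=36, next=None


Floyd's tortoise (slow, +1) and hare (fast, +2):
  init: slow=0, fast=0
  step 1: slow=1, fast=2
  step 2: slow=2, fast=4
  step 3: slow=3, fast=6
  step 4: fast 6->7->None, no cycle

Cycle: no


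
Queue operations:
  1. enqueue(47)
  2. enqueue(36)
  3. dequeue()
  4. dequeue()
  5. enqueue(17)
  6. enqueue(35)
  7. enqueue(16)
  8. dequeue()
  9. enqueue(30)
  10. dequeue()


enqueue(47) -> [47]
enqueue(36) -> [47, 36]
dequeue()->47, [36]
dequeue()->36, []
enqueue(17) -> [17]
enqueue(35) -> [17, 35]
enqueue(16) -> [17, 35, 16]
dequeue()->17, [35, 16]
enqueue(30) -> [35, 16, 30]
dequeue()->35, [16, 30]

Final queue: [16, 30]


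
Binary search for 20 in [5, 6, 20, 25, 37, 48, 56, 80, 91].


Step 1: lo=0, hi=8, mid=4, val=37
Step 2: lo=0, hi=3, mid=1, val=6
Step 3: lo=2, hi=3, mid=2, val=20

Found at index 2


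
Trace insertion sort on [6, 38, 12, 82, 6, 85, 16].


Initial: [6, 38, 12, 82, 6, 85, 16]
Insert 38: [6, 38, 12, 82, 6, 85, 16]
Insert 12: [6, 12, 38, 82, 6, 85, 16]
Insert 82: [6, 12, 38, 82, 6, 85, 16]
Insert 6: [6, 6, 12, 38, 82, 85, 16]
Insert 85: [6, 6, 12, 38, 82, 85, 16]
Insert 16: [6, 6, 12, 16, 38, 82, 85]

Sorted: [6, 6, 12, 16, 38, 82, 85]


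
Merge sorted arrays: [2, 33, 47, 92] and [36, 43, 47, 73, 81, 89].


Take 2 from A
Take 33 from A
Take 36 from B
Take 43 from B
Take 47 from A
Take 47 from B
Take 73 from B
Take 81 from B
Take 89 from B

Merged: [2, 33, 36, 43, 47, 47, 73, 81, 89, 92]


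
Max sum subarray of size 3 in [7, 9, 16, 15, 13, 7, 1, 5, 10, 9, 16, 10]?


[0:3]: 32
[1:4]: 40
[2:5]: 44
[3:6]: 35
[4:7]: 21
[5:8]: 13
[6:9]: 16
[7:10]: 24
[8:11]: 35
[9:12]: 35

Max: 44 at [2:5]


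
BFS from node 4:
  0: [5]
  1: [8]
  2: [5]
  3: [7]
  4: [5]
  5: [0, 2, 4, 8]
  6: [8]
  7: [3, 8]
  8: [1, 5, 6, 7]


Visit 4, enqueue [5]
Visit 5, enqueue [0, 2, 8]
Visit 0, enqueue []
Visit 2, enqueue []
Visit 8, enqueue [1, 6, 7]
Visit 1, enqueue []
Visit 6, enqueue []
Visit 7, enqueue [3]
Visit 3, enqueue []

BFS order: [4, 5, 0, 2, 8, 1, 6, 7, 3]


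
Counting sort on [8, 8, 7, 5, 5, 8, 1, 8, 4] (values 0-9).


Input: [8, 8, 7, 5, 5, 8, 1, 8, 4]
Counts: [0, 1, 0, 0, 1, 2, 0, 1, 4, 0]

Sorted: [1, 4, 5, 5, 7, 8, 8, 8, 8]


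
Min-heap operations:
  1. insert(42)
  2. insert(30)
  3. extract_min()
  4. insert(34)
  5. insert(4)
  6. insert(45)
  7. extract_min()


insert(42) -> [42]
insert(30) -> [30, 42]
extract_min()->30, [42]
insert(34) -> [34, 42]
insert(4) -> [4, 42, 34]
insert(45) -> [4, 42, 34, 45]
extract_min()->4, [34, 42, 45]

Final heap: [34, 42, 45]


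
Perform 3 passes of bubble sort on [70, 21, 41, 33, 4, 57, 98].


Initial: [70, 21, 41, 33, 4, 57, 98]
Pass 1: [21, 41, 33, 4, 57, 70, 98] (5 swaps)
Pass 2: [21, 33, 4, 41, 57, 70, 98] (2 swaps)
Pass 3: [21, 4, 33, 41, 57, 70, 98] (1 swaps)

After 3 passes: [21, 4, 33, 41, 57, 70, 98]


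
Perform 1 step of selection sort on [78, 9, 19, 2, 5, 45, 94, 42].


Initial: [78, 9, 19, 2, 5, 45, 94, 42]
Step 1: min=2 at 3
  Swap: [2, 9, 19, 78, 5, 45, 94, 42]

After 1 step: [2, 9, 19, 78, 5, 45, 94, 42]


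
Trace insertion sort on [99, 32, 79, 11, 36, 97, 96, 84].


Initial: [99, 32, 79, 11, 36, 97, 96, 84]
Insert 32: [32, 99, 79, 11, 36, 97, 96, 84]
Insert 79: [32, 79, 99, 11, 36, 97, 96, 84]
Insert 11: [11, 32, 79, 99, 36, 97, 96, 84]
Insert 36: [11, 32, 36, 79, 99, 97, 96, 84]
Insert 97: [11, 32, 36, 79, 97, 99, 96, 84]
Insert 96: [11, 32, 36, 79, 96, 97, 99, 84]
Insert 84: [11, 32, 36, 79, 84, 96, 97, 99]

Sorted: [11, 32, 36, 79, 84, 96, 97, 99]


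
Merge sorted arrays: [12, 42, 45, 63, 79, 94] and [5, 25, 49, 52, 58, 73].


Take 5 from B
Take 12 from A
Take 25 from B
Take 42 from A
Take 45 from A
Take 49 from B
Take 52 from B
Take 58 from B
Take 63 from A
Take 73 from B

Merged: [5, 12, 25, 42, 45, 49, 52, 58, 63, 73, 79, 94]


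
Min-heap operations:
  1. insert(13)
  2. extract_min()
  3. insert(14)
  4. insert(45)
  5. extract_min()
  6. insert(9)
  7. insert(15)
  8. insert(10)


insert(13) -> [13]
extract_min()->13, []
insert(14) -> [14]
insert(45) -> [14, 45]
extract_min()->14, [45]
insert(9) -> [9, 45]
insert(15) -> [9, 45, 15]
insert(10) -> [9, 10, 15, 45]

Final heap: [9, 10, 15, 45]


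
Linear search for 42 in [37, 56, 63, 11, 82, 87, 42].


i=0: 37!=42
i=1: 56!=42
i=2: 63!=42
i=3: 11!=42
i=4: 82!=42
i=5: 87!=42
i=6: 42==42 found!

Found at 6, 7 comps


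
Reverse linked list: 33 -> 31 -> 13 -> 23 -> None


Step 1: curr=33, set curr.next=prev(None) | reversed so far: 33
Step 2: curr=31, set curr.next=prev(33) | reversed so far: 31 -> 33
Step 3: curr=13, set curr.next=prev(31) | reversed so far: 13 -> 31 -> 33
Step 4: curr=23, set curr.next=prev(13) | reversed so far: 23 -> 13 -> 31 -> 33

23 -> 13 -> 31 -> 33 -> None


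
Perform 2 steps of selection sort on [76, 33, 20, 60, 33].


Initial: [76, 33, 20, 60, 33]
Step 1: min=20 at 2
  Swap: [20, 33, 76, 60, 33]
Step 2: min=33 at 1
  Swap: [20, 33, 76, 60, 33]

After 2 steps: [20, 33, 76, 60, 33]


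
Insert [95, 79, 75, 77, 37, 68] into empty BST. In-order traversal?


Insert 95: root
Insert 79: L from 95
Insert 75: L from 95 -> L from 79
Insert 77: L from 95 -> L from 79 -> R from 75
Insert 37: L from 95 -> L from 79 -> L from 75
Insert 68: L from 95 -> L from 79 -> L from 75 -> R from 37

In-order: [37, 68, 75, 77, 79, 95]


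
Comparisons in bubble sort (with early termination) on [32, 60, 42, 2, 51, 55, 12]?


Algorithm: bubble sort (with early termination)
Input: [32, 60, 42, 2, 51, 55, 12]
Sorted: [2, 12, 32, 42, 51, 55, 60]

21


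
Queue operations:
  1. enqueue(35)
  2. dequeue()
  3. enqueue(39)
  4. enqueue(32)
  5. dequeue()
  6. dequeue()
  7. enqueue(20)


enqueue(35) -> [35]
dequeue()->35, []
enqueue(39) -> [39]
enqueue(32) -> [39, 32]
dequeue()->39, [32]
dequeue()->32, []
enqueue(20) -> [20]

Final queue: [20]


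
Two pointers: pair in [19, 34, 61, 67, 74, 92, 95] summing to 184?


lo=0(19)+hi=6(95)=114
lo=1(34)+hi=6(95)=129
lo=2(61)+hi=6(95)=156
lo=3(67)+hi=6(95)=162
lo=4(74)+hi=6(95)=169
lo=5(92)+hi=6(95)=187

No pair found


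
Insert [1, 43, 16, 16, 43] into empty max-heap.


Insert 1: [1]
Insert 43: [43, 1]
Insert 16: [43, 1, 16]
Insert 16: [43, 16, 16, 1]
Insert 43: [43, 43, 16, 1, 16]

Final heap: [43, 43, 16, 1, 16]


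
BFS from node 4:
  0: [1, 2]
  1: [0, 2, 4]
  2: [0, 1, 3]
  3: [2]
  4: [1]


Visit 4, enqueue [1]
Visit 1, enqueue [0, 2]
Visit 0, enqueue []
Visit 2, enqueue [3]
Visit 3, enqueue []

BFS order: [4, 1, 0, 2, 3]


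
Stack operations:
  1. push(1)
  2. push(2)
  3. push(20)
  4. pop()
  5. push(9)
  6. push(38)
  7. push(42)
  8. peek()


push(1) -> [1]
push(2) -> [1, 2]
push(20) -> [1, 2, 20]
pop()->20, [1, 2]
push(9) -> [1, 2, 9]
push(38) -> [1, 2, 9, 38]
push(42) -> [1, 2, 9, 38, 42]
peek()->42

Final stack: [1, 2, 9, 38, 42]


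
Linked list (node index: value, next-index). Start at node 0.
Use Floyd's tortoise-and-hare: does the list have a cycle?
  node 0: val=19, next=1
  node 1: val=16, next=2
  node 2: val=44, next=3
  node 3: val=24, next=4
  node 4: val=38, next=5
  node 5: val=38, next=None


Floyd's tortoise (slow, +1) and hare (fast, +2):
  init: slow=0, fast=0
  step 1: slow=1, fast=2
  step 2: slow=2, fast=4
  step 3: fast 4->5->None, no cycle

Cycle: no


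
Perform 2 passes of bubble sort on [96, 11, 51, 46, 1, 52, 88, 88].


Initial: [96, 11, 51, 46, 1, 52, 88, 88]
Pass 1: [11, 51, 46, 1, 52, 88, 88, 96] (7 swaps)
Pass 2: [11, 46, 1, 51, 52, 88, 88, 96] (2 swaps)

After 2 passes: [11, 46, 1, 51, 52, 88, 88, 96]


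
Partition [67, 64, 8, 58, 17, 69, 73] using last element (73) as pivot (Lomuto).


Pivot: 73
  67 <= 73: advance i (no swap)
  64 <= 73: advance i (no swap)
  8 <= 73: advance i (no swap)
  58 <= 73: advance i (no swap)
  17 <= 73: advance i (no swap)
  69 <= 73: advance i (no swap)
Place pivot at 6: [67, 64, 8, 58, 17, 69, 73]

Partitioned: [67, 64, 8, 58, 17, 69, 73]


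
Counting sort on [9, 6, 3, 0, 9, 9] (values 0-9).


Input: [9, 6, 3, 0, 9, 9]
Counts: [1, 0, 0, 1, 0, 0, 1, 0, 0, 3]

Sorted: [0, 3, 6, 9, 9, 9]


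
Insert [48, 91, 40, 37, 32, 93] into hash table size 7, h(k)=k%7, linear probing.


Insert 48: h=6 -> slot 6
Insert 91: h=0 -> slot 0
Insert 40: h=5 -> slot 5
Insert 37: h=2 -> slot 2
Insert 32: h=4 -> slot 4
Insert 93: h=2, 1 probes -> slot 3

Table: [91, None, 37, 93, 32, 40, 48]


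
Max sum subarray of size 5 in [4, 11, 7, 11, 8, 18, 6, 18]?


[0:5]: 41
[1:6]: 55
[2:7]: 50
[3:8]: 61

Max: 61 at [3:8]


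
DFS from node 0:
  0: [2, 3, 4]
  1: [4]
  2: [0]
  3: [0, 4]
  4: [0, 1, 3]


Visit 0, push [4, 3, 2]
Visit 2, push []
Visit 3, push [4]
Visit 4, push [1]
Visit 1, push []

DFS order: [0, 2, 3, 4, 1]


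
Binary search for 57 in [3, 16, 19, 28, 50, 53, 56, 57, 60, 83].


Step 1: lo=0, hi=9, mid=4, val=50
Step 2: lo=5, hi=9, mid=7, val=57

Found at index 7


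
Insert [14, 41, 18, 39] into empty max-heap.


Insert 14: [14]
Insert 41: [41, 14]
Insert 18: [41, 14, 18]
Insert 39: [41, 39, 18, 14]

Final heap: [41, 39, 18, 14]


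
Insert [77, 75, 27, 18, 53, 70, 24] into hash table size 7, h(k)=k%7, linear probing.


Insert 77: h=0 -> slot 0
Insert 75: h=5 -> slot 5
Insert 27: h=6 -> slot 6
Insert 18: h=4 -> slot 4
Insert 53: h=4, 4 probes -> slot 1
Insert 70: h=0, 2 probes -> slot 2
Insert 24: h=3 -> slot 3

Table: [77, 53, 70, 24, 18, 75, 27]


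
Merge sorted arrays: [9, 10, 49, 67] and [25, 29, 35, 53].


Take 9 from A
Take 10 from A
Take 25 from B
Take 29 from B
Take 35 from B
Take 49 from A
Take 53 from B

Merged: [9, 10, 25, 29, 35, 49, 53, 67]


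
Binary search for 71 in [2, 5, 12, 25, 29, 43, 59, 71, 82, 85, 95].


Step 1: lo=0, hi=10, mid=5, val=43
Step 2: lo=6, hi=10, mid=8, val=82
Step 3: lo=6, hi=7, mid=6, val=59
Step 4: lo=7, hi=7, mid=7, val=71

Found at index 7


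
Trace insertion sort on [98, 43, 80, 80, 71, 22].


Initial: [98, 43, 80, 80, 71, 22]
Insert 43: [43, 98, 80, 80, 71, 22]
Insert 80: [43, 80, 98, 80, 71, 22]
Insert 80: [43, 80, 80, 98, 71, 22]
Insert 71: [43, 71, 80, 80, 98, 22]
Insert 22: [22, 43, 71, 80, 80, 98]

Sorted: [22, 43, 71, 80, 80, 98]


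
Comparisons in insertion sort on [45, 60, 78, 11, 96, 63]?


Algorithm: insertion sort
Input: [45, 60, 78, 11, 96, 63]
Sorted: [11, 45, 60, 63, 78, 96]

9


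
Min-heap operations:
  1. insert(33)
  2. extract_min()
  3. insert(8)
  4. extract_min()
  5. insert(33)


insert(33) -> [33]
extract_min()->33, []
insert(8) -> [8]
extract_min()->8, []
insert(33) -> [33]

Final heap: [33]


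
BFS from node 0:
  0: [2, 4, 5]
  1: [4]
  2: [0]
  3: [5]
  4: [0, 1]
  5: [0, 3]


Visit 0, enqueue [2, 4, 5]
Visit 2, enqueue []
Visit 4, enqueue [1]
Visit 5, enqueue [3]
Visit 1, enqueue []
Visit 3, enqueue []

BFS order: [0, 2, 4, 5, 1, 3]


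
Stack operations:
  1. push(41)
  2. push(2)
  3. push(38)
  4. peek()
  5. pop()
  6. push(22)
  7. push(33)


push(41) -> [41]
push(2) -> [41, 2]
push(38) -> [41, 2, 38]
peek()->38
pop()->38, [41, 2]
push(22) -> [41, 2, 22]
push(33) -> [41, 2, 22, 33]

Final stack: [41, 2, 22, 33]


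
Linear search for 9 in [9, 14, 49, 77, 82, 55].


i=0: 9==9 found!

Found at 0, 1 comps


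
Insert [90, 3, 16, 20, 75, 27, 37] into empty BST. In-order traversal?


Insert 90: root
Insert 3: L from 90
Insert 16: L from 90 -> R from 3
Insert 20: L from 90 -> R from 3 -> R from 16
Insert 75: L from 90 -> R from 3 -> R from 16 -> R from 20
Insert 27: L from 90 -> R from 3 -> R from 16 -> R from 20 -> L from 75
Insert 37: L from 90 -> R from 3 -> R from 16 -> R from 20 -> L from 75 -> R from 27

In-order: [3, 16, 20, 27, 37, 75, 90]


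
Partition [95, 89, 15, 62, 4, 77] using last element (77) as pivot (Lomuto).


Pivot: 77
  15 <= 77: swap -> [15, 89, 95, 62, 4, 77]
  62 <= 77: swap -> [15, 62, 95, 89, 4, 77]
  4 <= 77: swap -> [15, 62, 4, 89, 95, 77]
Place pivot at 3: [15, 62, 4, 77, 95, 89]

Partitioned: [15, 62, 4, 77, 95, 89]


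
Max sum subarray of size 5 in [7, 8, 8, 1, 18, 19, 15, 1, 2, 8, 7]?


[0:5]: 42
[1:6]: 54
[2:7]: 61
[3:8]: 54
[4:9]: 55
[5:10]: 45
[6:11]: 33

Max: 61 at [2:7]


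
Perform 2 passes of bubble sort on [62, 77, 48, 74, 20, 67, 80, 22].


Initial: [62, 77, 48, 74, 20, 67, 80, 22]
Pass 1: [62, 48, 74, 20, 67, 77, 22, 80] (5 swaps)
Pass 2: [48, 62, 20, 67, 74, 22, 77, 80] (4 swaps)

After 2 passes: [48, 62, 20, 67, 74, 22, 77, 80]


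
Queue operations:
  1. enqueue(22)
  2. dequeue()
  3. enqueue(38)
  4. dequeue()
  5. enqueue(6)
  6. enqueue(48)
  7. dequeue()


enqueue(22) -> [22]
dequeue()->22, []
enqueue(38) -> [38]
dequeue()->38, []
enqueue(6) -> [6]
enqueue(48) -> [6, 48]
dequeue()->6, [48]

Final queue: [48]


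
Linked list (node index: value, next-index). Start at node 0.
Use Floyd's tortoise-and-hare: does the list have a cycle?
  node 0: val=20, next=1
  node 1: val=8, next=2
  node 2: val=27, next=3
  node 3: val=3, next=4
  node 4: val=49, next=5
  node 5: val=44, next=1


Floyd's tortoise (slow, +1) and hare (fast, +2):
  init: slow=0, fast=0
  step 1: slow=1, fast=2
  step 2: slow=2, fast=4
  step 3: slow=3, fast=1
  step 4: slow=4, fast=3
  step 5: slow=5, fast=5
  slow == fast at node 5: cycle detected

Cycle: yes


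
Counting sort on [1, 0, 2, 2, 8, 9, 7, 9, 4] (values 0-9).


Input: [1, 0, 2, 2, 8, 9, 7, 9, 4]
Counts: [1, 1, 2, 0, 1, 0, 0, 1, 1, 2]

Sorted: [0, 1, 2, 2, 4, 7, 8, 9, 9]


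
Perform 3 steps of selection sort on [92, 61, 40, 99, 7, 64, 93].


Initial: [92, 61, 40, 99, 7, 64, 93]
Step 1: min=7 at 4
  Swap: [7, 61, 40, 99, 92, 64, 93]
Step 2: min=40 at 2
  Swap: [7, 40, 61, 99, 92, 64, 93]
Step 3: min=61 at 2
  Swap: [7, 40, 61, 99, 92, 64, 93]

After 3 steps: [7, 40, 61, 99, 92, 64, 93]


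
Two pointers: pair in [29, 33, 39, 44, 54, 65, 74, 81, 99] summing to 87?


lo=0(29)+hi=8(99)=128
lo=0(29)+hi=7(81)=110
lo=0(29)+hi=6(74)=103
lo=0(29)+hi=5(65)=94
lo=0(29)+hi=4(54)=83
lo=1(33)+hi=4(54)=87

Yes: 33+54=87


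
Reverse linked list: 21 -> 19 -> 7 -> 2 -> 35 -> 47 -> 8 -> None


Step 1: curr=21, set curr.next=prev(None) | reversed so far: 21
Step 2: curr=19, set curr.next=prev(21) | reversed so far: 19 -> 21
Step 3: curr=7, set curr.next=prev(19) | reversed so far: 7 -> 19 -> 21
Step 4: curr=2, set curr.next=prev(7) | reversed so far: 2 -> 7 -> 19 -> 21
Step 5: curr=35, set curr.next=prev(2) | reversed so far: 35 -> 2 -> 7 -> 19 -> 21
Step 6: curr=47, set curr.next=prev(35) | reversed so far: 47 -> 35 -> 2 -> 7 -> 19 -> 21
Step 7: curr=8, set curr.next=prev(47) | reversed so far: 8 -> 47 -> 35 -> 2 -> 7 -> 19 -> 21

8 -> 47 -> 35 -> 2 -> 7 -> 19 -> 21 -> None


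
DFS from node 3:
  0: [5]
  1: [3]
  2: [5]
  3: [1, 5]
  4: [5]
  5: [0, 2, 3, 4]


Visit 3, push [5, 1]
Visit 1, push []
Visit 5, push [4, 2, 0]
Visit 0, push []
Visit 2, push []
Visit 4, push []

DFS order: [3, 1, 5, 0, 2, 4]


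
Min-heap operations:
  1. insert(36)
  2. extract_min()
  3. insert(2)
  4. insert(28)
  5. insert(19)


insert(36) -> [36]
extract_min()->36, []
insert(2) -> [2]
insert(28) -> [2, 28]
insert(19) -> [2, 28, 19]

Final heap: [2, 28, 19]


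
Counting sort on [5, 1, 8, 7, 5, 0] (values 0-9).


Input: [5, 1, 8, 7, 5, 0]
Counts: [1, 1, 0, 0, 0, 2, 0, 1, 1, 0]

Sorted: [0, 1, 5, 5, 7, 8]


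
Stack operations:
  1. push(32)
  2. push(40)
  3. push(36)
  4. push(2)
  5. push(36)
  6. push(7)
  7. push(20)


push(32) -> [32]
push(40) -> [32, 40]
push(36) -> [32, 40, 36]
push(2) -> [32, 40, 36, 2]
push(36) -> [32, 40, 36, 2, 36]
push(7) -> [32, 40, 36, 2, 36, 7]
push(20) -> [32, 40, 36, 2, 36, 7, 20]

Final stack: [32, 40, 36, 2, 36, 7, 20]


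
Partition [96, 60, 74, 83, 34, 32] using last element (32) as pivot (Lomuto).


Pivot: 32
Place pivot at 0: [32, 60, 74, 83, 34, 96]

Partitioned: [32, 60, 74, 83, 34, 96]


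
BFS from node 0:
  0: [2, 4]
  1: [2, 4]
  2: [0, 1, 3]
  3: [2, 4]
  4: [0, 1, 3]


Visit 0, enqueue [2, 4]
Visit 2, enqueue [1, 3]
Visit 4, enqueue []
Visit 1, enqueue []
Visit 3, enqueue []

BFS order: [0, 2, 4, 1, 3]


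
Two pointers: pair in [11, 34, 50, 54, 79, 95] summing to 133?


lo=0(11)+hi=5(95)=106
lo=1(34)+hi=5(95)=129
lo=2(50)+hi=5(95)=145
lo=2(50)+hi=4(79)=129
lo=3(54)+hi=4(79)=133

Yes: 54+79=133


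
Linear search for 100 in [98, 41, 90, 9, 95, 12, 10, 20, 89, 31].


i=0: 98!=100
i=1: 41!=100
i=2: 90!=100
i=3: 9!=100
i=4: 95!=100
i=5: 12!=100
i=6: 10!=100
i=7: 20!=100
i=8: 89!=100
i=9: 31!=100

Not found, 10 comps


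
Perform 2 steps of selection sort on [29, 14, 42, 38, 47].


Initial: [29, 14, 42, 38, 47]
Step 1: min=14 at 1
  Swap: [14, 29, 42, 38, 47]
Step 2: min=29 at 1
  Swap: [14, 29, 42, 38, 47]

After 2 steps: [14, 29, 42, 38, 47]


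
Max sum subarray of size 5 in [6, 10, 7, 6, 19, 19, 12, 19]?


[0:5]: 48
[1:6]: 61
[2:7]: 63
[3:8]: 75

Max: 75 at [3:8]


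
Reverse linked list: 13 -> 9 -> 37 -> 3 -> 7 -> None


Step 1: curr=13, set curr.next=prev(None) | reversed so far: 13
Step 2: curr=9, set curr.next=prev(13) | reversed so far: 9 -> 13
Step 3: curr=37, set curr.next=prev(9) | reversed so far: 37 -> 9 -> 13
Step 4: curr=3, set curr.next=prev(37) | reversed so far: 3 -> 37 -> 9 -> 13
Step 5: curr=7, set curr.next=prev(3) | reversed so far: 7 -> 3 -> 37 -> 9 -> 13

7 -> 3 -> 37 -> 9 -> 13 -> None


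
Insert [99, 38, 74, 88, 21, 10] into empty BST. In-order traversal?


Insert 99: root
Insert 38: L from 99
Insert 74: L from 99 -> R from 38
Insert 88: L from 99 -> R from 38 -> R from 74
Insert 21: L from 99 -> L from 38
Insert 10: L from 99 -> L from 38 -> L from 21

In-order: [10, 21, 38, 74, 88, 99]
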